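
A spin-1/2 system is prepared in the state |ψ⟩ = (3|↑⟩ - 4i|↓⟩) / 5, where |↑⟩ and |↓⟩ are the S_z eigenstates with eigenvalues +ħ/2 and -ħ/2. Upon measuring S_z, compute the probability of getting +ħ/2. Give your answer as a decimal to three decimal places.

0.360

The +ħ/2 outcome corresponds to |↑⟩. Its amplitude in |ψ⟩ is 3/5.
P = |3|² / 25 = 9/25.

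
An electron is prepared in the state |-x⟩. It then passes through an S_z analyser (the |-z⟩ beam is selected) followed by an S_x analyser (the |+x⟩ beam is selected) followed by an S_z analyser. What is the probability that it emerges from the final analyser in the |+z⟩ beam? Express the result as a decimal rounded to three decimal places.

0.125

First analyser (S_z): from |-x⟩, P(|-z⟩) = 1/2.
After stage 1 the state is |-z⟩; P(|+x⟩) = |⟨+x|-z⟩|² = 1/2.
After stage 2 the state is |+x⟩; P(|+z⟩) = |⟨+z|+x⟩|² = 1/2.
Joint probability = 1/2 × 1/2 × 1/2 = 0.125.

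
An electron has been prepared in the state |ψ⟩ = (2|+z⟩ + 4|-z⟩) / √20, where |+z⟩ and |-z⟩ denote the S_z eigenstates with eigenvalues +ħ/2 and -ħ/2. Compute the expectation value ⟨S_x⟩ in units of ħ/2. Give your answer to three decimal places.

⟨σ_x⟩ = 2 Re(a* b)/(|a|²+|b|²) with a = 2, b = 4.
a* b = 8, so ⟨σ_x⟩ = 16/20.
⟨S_x⟩ = (ħ/2)·⟨σ_x⟩.

0.800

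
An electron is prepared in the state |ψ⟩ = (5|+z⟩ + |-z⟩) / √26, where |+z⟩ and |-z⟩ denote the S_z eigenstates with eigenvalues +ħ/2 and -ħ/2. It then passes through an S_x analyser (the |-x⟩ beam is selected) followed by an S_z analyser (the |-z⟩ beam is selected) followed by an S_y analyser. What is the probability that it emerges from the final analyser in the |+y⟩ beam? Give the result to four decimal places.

0.0769

First analyser (S_x): P(|-x⟩) = |⟨-x|ψ⟩|² = 16/52.
After stage 1 the state is |-x⟩; P(|-z⟩) = |⟨-z|-x⟩|² = 1/2.
After stage 2 the state is |-z⟩; P(|+y⟩) = |⟨+y|-z⟩|² = 1/2.
Joint probability = 16/52 × 1/2 × 1/2 = 0.0769.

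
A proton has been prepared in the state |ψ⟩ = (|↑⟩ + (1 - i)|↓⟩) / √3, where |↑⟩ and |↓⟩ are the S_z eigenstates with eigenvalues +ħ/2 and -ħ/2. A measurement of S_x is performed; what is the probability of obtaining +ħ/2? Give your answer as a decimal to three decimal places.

|+x⟩ = (|↑⟩ + |↓⟩)/√2, so ⟨+x|ψ⟩ = (2 - i) / (√2·√3).
P = |2 - i|² / 6 = 5/6.

0.833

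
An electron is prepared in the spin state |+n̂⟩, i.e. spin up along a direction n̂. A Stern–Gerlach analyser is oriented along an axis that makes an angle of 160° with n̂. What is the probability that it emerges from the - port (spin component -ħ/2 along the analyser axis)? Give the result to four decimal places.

For spin-½, the probability of finding spin-up along an axis at angle θ to the initial spin direction is cos²(θ/2); spin-down is sin²(θ/2).
θ = 160°, so P = sin²(80°) ≈ 0.9698.

0.9698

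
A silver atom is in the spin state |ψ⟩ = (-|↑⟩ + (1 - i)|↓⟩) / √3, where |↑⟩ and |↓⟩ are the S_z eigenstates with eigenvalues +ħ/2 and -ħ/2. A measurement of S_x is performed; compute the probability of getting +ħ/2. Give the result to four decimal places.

|+x⟩ = (|↑⟩ + |↓⟩)/√2, so ⟨+x|ψ⟩ = (-i) / (√2·√3).
P = |-i|² / 6 = 1/6.

0.1667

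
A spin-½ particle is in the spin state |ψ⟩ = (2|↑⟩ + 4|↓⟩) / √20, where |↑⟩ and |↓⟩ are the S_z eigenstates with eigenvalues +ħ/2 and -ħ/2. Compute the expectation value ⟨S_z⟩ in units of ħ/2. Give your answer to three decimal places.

-0.600

⟨σ_z⟩ = |a|² - |b|² divided by |a|²+|b|², with a, b the |↑⟩, |↓⟩ amplitudes.
= (4 - 16)/20 = -12/20.
⟨S_z⟩ = (ħ/2)·⟨σ_z⟩.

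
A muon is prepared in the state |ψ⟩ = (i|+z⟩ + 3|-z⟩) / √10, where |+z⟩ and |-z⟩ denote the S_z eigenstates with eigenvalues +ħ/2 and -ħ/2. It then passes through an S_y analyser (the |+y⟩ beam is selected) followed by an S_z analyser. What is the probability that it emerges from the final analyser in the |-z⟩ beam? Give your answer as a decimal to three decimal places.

0.100

First analyser (S_y): P(|+y⟩) = |⟨+y|ψ⟩|² = 4/20.
After stage 1 the state is |+y⟩; P(|-z⟩) = |⟨-z|+y⟩|² = 1/2.
Joint probability = 4/20 × 1/2 = 0.100.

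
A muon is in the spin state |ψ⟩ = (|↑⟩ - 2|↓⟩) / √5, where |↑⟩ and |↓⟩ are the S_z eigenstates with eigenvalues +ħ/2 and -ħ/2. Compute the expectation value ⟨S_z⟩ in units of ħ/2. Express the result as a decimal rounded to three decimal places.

-0.600

⟨σ_z⟩ = |a|² - |b|² divided by |a|²+|b|², with a, b the |↑⟩, |↓⟩ amplitudes.
= (1 - 4)/5 = -3/5.
⟨S_z⟩ = (ħ/2)·⟨σ_z⟩.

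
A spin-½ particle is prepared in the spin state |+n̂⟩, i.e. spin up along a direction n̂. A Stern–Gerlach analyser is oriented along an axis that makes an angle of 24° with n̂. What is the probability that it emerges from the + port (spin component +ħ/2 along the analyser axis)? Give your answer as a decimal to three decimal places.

0.957

For spin-½, the probability of finding spin-up along an axis at angle θ to the initial spin direction is cos²(θ/2); spin-down is sin²(θ/2).
θ = 24°, so P = cos²(12°) ≈ 0.957.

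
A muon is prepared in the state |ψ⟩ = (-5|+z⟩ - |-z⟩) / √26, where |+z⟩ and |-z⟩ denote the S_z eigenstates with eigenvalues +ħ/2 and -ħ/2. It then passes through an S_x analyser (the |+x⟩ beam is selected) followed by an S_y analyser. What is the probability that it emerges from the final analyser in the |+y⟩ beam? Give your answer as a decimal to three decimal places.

0.346

First analyser (S_x): P(|+x⟩) = |⟨+x|ψ⟩|² = 36/52.
After stage 1 the state is |+x⟩; P(|+y⟩) = |⟨+y|+x⟩|² = 1/2.
Joint probability = 36/52 × 1/2 = 0.346.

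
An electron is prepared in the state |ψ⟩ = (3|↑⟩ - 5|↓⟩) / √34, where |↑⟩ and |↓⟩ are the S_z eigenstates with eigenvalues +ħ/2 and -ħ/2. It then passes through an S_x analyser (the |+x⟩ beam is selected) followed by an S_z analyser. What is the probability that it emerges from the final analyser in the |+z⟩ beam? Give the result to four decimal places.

0.0294

First analyser (S_x): P(|+x⟩) = |⟨+x|ψ⟩|² = 4/68.
After stage 1 the state is |+x⟩; P(|+z⟩) = |⟨+z|+x⟩|² = 1/2.
Joint probability = 4/68 × 1/2 = 0.0294.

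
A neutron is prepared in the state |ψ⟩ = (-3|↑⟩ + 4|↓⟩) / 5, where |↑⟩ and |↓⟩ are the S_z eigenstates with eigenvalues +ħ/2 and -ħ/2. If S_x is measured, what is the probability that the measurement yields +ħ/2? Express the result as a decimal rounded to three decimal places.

0.020

|+x⟩ = (|↑⟩ + |↓⟩)/√2, so ⟨+x|ψ⟩ = (1) / (√2·5).
P = |1|² / 50 = 1/50.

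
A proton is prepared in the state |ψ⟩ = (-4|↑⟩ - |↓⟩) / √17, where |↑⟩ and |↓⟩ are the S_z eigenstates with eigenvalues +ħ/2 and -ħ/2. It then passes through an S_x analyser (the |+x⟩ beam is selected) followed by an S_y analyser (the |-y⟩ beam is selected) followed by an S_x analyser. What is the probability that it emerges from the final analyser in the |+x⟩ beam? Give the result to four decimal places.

0.1838

First analyser (S_x): P(|+x⟩) = |⟨+x|ψ⟩|² = 25/34.
After stage 1 the state is |+x⟩; P(|-y⟩) = |⟨-y|+x⟩|² = 1/2.
After stage 2 the state is |-y⟩; P(|+x⟩) = |⟨+x|-y⟩|² = 1/2.
Joint probability = 25/34 × 1/2 × 1/2 = 0.1838.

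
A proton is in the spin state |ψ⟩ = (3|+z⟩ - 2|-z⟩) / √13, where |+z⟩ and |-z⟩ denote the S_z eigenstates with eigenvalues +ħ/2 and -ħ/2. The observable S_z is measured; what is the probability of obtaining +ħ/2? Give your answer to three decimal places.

The +ħ/2 outcome corresponds to |+z⟩. Its amplitude in |ψ⟩ is 3/√13.
P = |3|² / 13 = 9/13.

0.692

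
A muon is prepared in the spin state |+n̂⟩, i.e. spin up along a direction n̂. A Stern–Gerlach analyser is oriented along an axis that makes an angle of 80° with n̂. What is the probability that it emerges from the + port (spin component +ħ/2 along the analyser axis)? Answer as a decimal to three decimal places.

For spin-½, the probability of finding spin-up along an axis at angle θ to the initial spin direction is cos²(θ/2); spin-down is sin²(θ/2).
θ = 80°, so P = cos²(40°) ≈ 0.587.

0.587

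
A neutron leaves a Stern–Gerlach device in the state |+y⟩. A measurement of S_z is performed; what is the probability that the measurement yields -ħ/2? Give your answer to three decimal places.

In the S_z basis, |+y⟩ = (|↑⟩ + i|↓⟩)/√2 and |-z⟩ = |↓⟩.
|⟨-z|+y⟩|² = 1/2.

0.500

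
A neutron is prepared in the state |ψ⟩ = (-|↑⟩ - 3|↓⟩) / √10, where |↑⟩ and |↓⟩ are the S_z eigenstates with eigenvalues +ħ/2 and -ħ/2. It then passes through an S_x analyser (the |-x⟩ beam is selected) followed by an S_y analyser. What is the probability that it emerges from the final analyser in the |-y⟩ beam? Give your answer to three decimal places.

0.100

First analyser (S_x): P(|-x⟩) = |⟨-x|ψ⟩|² = 4/20.
After stage 1 the state is |-x⟩; P(|-y⟩) = |⟨-y|-x⟩|² = 1/2.
Joint probability = 4/20 × 1/2 = 0.100.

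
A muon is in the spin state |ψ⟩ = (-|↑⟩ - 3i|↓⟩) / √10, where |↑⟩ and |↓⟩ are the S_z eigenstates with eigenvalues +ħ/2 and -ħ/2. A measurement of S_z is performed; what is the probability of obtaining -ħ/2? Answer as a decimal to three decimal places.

The -ħ/2 outcome corresponds to |↓⟩. Its amplitude in |ψ⟩ is -3i/√10.
P = |-3i|² / 10 = 9/10.

0.900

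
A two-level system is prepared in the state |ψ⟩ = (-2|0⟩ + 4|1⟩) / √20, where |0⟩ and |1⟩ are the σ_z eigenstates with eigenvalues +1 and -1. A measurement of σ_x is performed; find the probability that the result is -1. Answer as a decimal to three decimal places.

0.900

|-x⟩ = (|0⟩ - |1⟩)/√2, so ⟨-x|ψ⟩ = (-6) / (√2·√20).
P = |-6|² / 40 = 36/40.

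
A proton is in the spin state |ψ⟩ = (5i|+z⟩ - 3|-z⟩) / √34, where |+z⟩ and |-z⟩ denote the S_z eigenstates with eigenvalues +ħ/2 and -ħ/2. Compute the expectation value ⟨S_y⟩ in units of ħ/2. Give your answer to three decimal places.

⟨σ_y⟩ = 2 Im(a* b)/(|a|²+|b|²) with a = 5i, b = -3.
a* b = 15i, so ⟨σ_y⟩ = 30/34.
⟨S_y⟩ = (ħ/2)·⟨σ_y⟩.

0.882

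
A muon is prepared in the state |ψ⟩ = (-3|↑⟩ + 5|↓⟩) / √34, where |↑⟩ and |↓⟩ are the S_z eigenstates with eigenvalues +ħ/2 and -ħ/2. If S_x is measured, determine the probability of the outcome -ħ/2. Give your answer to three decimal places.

0.941

|-x⟩ = (|↑⟩ - |↓⟩)/√2, so ⟨-x|ψ⟩ = (-8) / (√2·√34).
P = |-8|² / 68 = 64/68.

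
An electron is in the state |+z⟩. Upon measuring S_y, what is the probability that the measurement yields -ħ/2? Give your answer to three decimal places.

In the S_z basis, |+z⟩ = |+z⟩ and |-y⟩ = (|+z⟩ - i|-z⟩)/√2.
|⟨-y|+z⟩|² = 1/2.

0.500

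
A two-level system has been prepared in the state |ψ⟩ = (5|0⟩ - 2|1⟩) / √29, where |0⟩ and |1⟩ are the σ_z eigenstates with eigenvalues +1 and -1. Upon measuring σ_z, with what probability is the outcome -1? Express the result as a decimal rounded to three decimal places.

0.138

The -1 outcome corresponds to |1⟩. Its amplitude in |ψ⟩ is -2/√29.
P = |-2|² / 29 = 4/29.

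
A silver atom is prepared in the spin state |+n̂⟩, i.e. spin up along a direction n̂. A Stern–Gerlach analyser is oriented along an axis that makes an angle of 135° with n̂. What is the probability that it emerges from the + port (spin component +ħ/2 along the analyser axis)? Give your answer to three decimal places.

0.146

For spin-½, the probability of finding spin-up along an axis at angle θ to the initial spin direction is cos²(θ/2); spin-down is sin²(θ/2).
θ = 135°, so P = cos²(67.5°) ≈ 0.146.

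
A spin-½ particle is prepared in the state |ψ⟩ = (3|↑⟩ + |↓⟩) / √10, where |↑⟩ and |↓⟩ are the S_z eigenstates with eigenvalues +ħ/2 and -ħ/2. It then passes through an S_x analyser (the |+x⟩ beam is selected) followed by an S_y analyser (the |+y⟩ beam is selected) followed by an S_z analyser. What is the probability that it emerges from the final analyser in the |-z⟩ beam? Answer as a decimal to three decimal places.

First analyser (S_x): P(|+x⟩) = |⟨+x|ψ⟩|² = 16/20.
After stage 1 the state is |+x⟩; P(|+y⟩) = |⟨+y|+x⟩|² = 1/2.
After stage 2 the state is |+y⟩; P(|-z⟩) = |⟨-z|+y⟩|² = 1/2.
Joint probability = 16/20 × 1/2 × 1/2 = 0.200.

0.200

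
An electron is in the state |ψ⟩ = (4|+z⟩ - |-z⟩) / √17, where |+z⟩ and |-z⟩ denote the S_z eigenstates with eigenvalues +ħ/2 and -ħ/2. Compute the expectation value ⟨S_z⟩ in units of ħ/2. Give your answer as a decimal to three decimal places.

0.882

⟨σ_z⟩ = |a|² - |b|² divided by |a|²+|b|², with a, b the |+z⟩, |-z⟩ amplitudes.
= (16 - 1)/17 = 15/17.
⟨S_z⟩ = (ħ/2)·⟨σ_z⟩.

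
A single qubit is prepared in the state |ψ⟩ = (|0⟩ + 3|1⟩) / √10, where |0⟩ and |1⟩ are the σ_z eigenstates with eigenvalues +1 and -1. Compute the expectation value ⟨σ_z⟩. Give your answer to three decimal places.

⟨σ_z⟩ = |a|² - |b|² divided by |a|²+|b|², with a, b the |0⟩, |1⟩ amplitudes.
= (1 - 9)/10 = -8/10.

-0.800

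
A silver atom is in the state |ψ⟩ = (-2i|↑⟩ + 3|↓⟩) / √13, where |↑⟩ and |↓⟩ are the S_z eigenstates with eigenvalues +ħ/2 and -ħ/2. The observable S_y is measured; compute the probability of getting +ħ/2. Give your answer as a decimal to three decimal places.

|+y⟩ = (|↑⟩ + i|↓⟩)/√2, so ⟨+y|ψ⟩ = (-5i) / (√2·√13).
P = |-5i|² / 26 = 25/26.

0.962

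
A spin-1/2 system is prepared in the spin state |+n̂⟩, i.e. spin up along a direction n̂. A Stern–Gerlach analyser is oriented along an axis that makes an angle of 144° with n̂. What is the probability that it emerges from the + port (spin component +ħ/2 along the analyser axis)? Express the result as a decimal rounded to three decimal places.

For spin-½, the probability of finding spin-up along an axis at angle θ to the initial spin direction is cos²(θ/2); spin-down is sin²(θ/2).
θ = 144°, so P = cos²(72°) ≈ 0.095.

0.095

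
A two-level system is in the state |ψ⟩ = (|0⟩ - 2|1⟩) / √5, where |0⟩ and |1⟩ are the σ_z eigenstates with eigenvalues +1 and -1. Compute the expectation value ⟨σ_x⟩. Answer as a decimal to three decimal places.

-0.800

⟨σ_x⟩ = 2 Re(a* b)/(|a|²+|b|²) with a = 1, b = -2.
a* b = -2, so ⟨σ_x⟩ = -4/5.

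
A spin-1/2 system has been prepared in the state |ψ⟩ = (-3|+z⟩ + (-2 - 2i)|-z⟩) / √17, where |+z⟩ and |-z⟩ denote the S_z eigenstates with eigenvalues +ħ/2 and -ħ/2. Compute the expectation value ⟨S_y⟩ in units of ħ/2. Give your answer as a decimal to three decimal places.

0.706

⟨σ_y⟩ = 2 Im(a* b)/(|a|²+|b|²) with a = -3, b = (-2 - 2i).
a* b = (6 + 6i), so ⟨σ_y⟩ = 12/17.
⟨S_y⟩ = (ħ/2)·⟨σ_y⟩.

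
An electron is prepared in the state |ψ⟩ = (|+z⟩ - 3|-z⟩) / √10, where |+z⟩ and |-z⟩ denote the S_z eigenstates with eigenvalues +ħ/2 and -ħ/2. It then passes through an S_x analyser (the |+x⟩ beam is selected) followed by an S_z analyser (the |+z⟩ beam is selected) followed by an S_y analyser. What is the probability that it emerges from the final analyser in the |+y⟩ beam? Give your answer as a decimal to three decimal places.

First analyser (S_x): P(|+x⟩) = |⟨+x|ψ⟩|² = 4/20.
After stage 1 the state is |+x⟩; P(|+z⟩) = |⟨+z|+x⟩|² = 1/2.
After stage 2 the state is |+z⟩; P(|+y⟩) = |⟨+y|+z⟩|² = 1/2.
Joint probability = 4/20 × 1/2 × 1/2 = 0.050.

0.050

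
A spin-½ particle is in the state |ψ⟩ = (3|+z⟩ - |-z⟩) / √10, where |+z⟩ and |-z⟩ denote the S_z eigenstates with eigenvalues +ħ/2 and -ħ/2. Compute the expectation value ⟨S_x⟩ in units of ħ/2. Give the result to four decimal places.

⟨σ_x⟩ = 2 Re(a* b)/(|a|²+|b|²) with a = 3, b = -1.
a* b = -3, so ⟨σ_x⟩ = -6/10.
⟨S_x⟩ = (ħ/2)·⟨σ_x⟩.

-0.6000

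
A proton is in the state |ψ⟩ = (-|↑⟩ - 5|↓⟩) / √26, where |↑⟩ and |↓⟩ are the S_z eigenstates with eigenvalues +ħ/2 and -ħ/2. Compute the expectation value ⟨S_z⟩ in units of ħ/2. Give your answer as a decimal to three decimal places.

⟨σ_z⟩ = |a|² - |b|² divided by |a|²+|b|², with a, b the |↑⟩, |↓⟩ amplitudes.
= (1 - 25)/26 = -24/26.
⟨S_z⟩ = (ħ/2)·⟨σ_z⟩.

-0.923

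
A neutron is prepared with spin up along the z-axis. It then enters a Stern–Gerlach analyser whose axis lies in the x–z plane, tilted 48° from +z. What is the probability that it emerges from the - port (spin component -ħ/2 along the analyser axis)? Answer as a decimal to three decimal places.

For spin-½, the probability of finding spin-up along an axis at angle θ to the initial spin direction is cos²(θ/2); spin-down is sin²(θ/2).
θ = 48°, so P = sin²(24°) ≈ 0.165.

0.165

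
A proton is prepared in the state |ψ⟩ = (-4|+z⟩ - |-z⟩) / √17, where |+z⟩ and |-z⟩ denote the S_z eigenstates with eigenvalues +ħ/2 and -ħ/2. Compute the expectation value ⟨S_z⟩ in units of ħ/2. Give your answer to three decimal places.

⟨σ_z⟩ = |a|² - |b|² divided by |a|²+|b|², with a, b the |+z⟩, |-z⟩ amplitudes.
= (16 - 1)/17 = 15/17.
⟨S_z⟩ = (ħ/2)·⟨σ_z⟩.

0.882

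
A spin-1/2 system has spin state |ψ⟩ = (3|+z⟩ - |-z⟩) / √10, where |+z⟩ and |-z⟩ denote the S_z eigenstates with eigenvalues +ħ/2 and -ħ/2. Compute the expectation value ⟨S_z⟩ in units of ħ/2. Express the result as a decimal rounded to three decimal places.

⟨σ_z⟩ = |a|² - |b|² divided by |a|²+|b|², with a, b the |+z⟩, |-z⟩ amplitudes.
= (9 - 1)/10 = 8/10.
⟨S_z⟩ = (ħ/2)·⟨σ_z⟩.

0.800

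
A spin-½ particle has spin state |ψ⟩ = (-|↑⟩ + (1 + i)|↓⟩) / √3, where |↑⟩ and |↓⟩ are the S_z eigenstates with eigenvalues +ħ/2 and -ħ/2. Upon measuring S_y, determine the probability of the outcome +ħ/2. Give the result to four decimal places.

0.1667

|+y⟩ = (|↑⟩ + i|↓⟩)/√2, so ⟨+y|ψ⟩ = (-i) / (√2·√3).
P = |-i|² / 6 = 1/6.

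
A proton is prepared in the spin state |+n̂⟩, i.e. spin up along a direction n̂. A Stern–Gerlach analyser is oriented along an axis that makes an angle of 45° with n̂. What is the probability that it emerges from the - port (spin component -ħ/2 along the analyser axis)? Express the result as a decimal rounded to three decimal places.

0.146

For spin-½, the probability of finding spin-up along an axis at angle θ to the initial spin direction is cos²(θ/2); spin-down is sin²(θ/2).
θ = 45°, so P = sin²(22.5°) ≈ 0.146.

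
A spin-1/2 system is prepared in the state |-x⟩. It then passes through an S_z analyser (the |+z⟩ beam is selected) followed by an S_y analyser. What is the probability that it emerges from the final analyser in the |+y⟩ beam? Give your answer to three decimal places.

First analyser (S_z): from |-x⟩, P(|+z⟩) = 1/2.
After stage 1 the state is |+z⟩; P(|+y⟩) = |⟨+y|+z⟩|² = 1/2.
Joint probability = 1/2 × 1/2 = 0.250.

0.250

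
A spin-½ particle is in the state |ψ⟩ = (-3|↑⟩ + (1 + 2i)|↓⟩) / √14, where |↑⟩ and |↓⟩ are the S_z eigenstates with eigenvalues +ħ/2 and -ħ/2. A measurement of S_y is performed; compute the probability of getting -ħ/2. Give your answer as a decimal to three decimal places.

0.929

|-y⟩ = (|↑⟩ - i|↓⟩)/√2, so ⟨-y|ψ⟩ = (-5 + i) / (√2·√14).
P = |-5 + i|² / 28 = 26/28.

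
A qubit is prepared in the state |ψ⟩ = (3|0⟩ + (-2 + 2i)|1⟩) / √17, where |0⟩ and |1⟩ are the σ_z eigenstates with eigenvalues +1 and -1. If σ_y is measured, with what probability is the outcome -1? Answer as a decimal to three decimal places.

0.147

|-y⟩ = (|0⟩ - i|1⟩)/√2, so ⟨-y|ψ⟩ = (1 - 2i) / (√2·√17).
P = |1 - 2i|² / 34 = 5/34.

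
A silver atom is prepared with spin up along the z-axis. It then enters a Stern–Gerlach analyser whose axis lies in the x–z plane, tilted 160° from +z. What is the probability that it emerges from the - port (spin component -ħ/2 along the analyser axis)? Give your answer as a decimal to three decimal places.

For spin-½, the probability of finding spin-up along an axis at angle θ to the initial spin direction is cos²(θ/2); spin-down is sin²(θ/2).
θ = 160°, so P = sin²(80°) ≈ 0.970.

0.970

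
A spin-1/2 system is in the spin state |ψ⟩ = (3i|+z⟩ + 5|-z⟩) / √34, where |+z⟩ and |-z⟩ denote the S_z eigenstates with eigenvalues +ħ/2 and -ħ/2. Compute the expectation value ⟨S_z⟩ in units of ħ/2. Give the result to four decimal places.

-0.4706

⟨σ_z⟩ = |a|² - |b|² divided by |a|²+|b|², with a, b the |+z⟩, |-z⟩ amplitudes.
= (9 - 25)/34 = -16/34.
⟨S_z⟩ = (ħ/2)·⟨σ_z⟩.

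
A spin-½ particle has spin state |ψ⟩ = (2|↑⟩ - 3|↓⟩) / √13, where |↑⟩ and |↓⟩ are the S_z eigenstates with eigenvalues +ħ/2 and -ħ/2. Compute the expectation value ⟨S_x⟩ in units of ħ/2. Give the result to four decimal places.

⟨σ_x⟩ = 2 Re(a* b)/(|a|²+|b|²) with a = 2, b = -3.
a* b = -6, so ⟨σ_x⟩ = -12/13.
⟨S_x⟩ = (ħ/2)·⟨σ_x⟩.

-0.9231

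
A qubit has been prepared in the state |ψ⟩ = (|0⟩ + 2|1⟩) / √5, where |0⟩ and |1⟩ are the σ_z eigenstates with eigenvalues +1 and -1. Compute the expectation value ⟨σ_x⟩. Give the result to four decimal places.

⟨σ_x⟩ = 2 Re(a* b)/(|a|²+|b|²) with a = 1, b = 2.
a* b = 2, so ⟨σ_x⟩ = 4/5.

0.8000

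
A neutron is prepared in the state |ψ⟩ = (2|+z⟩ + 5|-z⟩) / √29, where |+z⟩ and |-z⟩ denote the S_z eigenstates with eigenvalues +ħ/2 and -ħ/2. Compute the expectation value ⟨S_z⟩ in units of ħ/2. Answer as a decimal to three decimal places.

⟨σ_z⟩ = |a|² - |b|² divided by |a|²+|b|², with a, b the |+z⟩, |-z⟩ amplitudes.
= (4 - 25)/29 = -21/29.
⟨S_z⟩ = (ħ/2)·⟨σ_z⟩.

-0.724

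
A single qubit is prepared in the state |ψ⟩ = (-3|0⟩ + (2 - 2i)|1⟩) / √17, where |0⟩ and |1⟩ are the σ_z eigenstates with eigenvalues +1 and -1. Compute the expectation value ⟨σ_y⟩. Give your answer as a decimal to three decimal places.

0.706

⟨σ_y⟩ = 2 Im(a* b)/(|a|²+|b|²) with a = -3, b = (2 - 2i).
a* b = (-6 + 6i), so ⟨σ_y⟩ = 12/17.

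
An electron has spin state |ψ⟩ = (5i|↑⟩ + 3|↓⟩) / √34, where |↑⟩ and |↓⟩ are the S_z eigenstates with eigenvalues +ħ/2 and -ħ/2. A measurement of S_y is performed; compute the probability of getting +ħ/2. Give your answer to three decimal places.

|+y⟩ = (|↑⟩ + i|↓⟩)/√2, so ⟨+y|ψ⟩ = (2i) / (√2·√34).
P = |2i|² / 68 = 4/68.

0.059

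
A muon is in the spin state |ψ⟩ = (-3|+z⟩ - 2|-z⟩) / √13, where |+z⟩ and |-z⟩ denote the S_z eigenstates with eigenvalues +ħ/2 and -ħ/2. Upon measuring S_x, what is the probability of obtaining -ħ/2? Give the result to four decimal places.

|-x⟩ = (|+z⟩ - |-z⟩)/√2, so ⟨-x|ψ⟩ = (-1) / (√2·√13).
P = |-1|² / 26 = 1/26.

0.0385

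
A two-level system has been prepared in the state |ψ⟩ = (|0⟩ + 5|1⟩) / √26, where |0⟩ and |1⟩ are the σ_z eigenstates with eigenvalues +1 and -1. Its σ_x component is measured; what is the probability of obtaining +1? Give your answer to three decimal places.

|+x⟩ = (|0⟩ + |1⟩)/√2, so ⟨+x|ψ⟩ = (6) / (√2·√26).
P = |6|² / 52 = 36/52.

0.692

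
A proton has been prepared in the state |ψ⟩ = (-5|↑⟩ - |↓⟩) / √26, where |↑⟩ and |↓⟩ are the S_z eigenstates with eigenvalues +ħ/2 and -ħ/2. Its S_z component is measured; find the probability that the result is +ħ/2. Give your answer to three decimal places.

0.962

The +ħ/2 outcome corresponds to |↑⟩. Its amplitude in |ψ⟩ is -5/√26.
P = |-5|² / 26 = 25/26.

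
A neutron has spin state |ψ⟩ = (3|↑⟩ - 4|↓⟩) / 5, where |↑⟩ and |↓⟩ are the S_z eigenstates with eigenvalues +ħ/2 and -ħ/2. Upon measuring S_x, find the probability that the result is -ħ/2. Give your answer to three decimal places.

|-x⟩ = (|↑⟩ - |↓⟩)/√2, so ⟨-x|ψ⟩ = (7) / (√2·5).
P = |7|² / 50 = 49/50.

0.980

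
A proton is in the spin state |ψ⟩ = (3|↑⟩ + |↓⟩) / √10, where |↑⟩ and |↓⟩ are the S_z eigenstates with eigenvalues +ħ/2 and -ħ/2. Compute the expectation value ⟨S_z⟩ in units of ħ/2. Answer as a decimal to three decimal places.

⟨σ_z⟩ = |a|² - |b|² divided by |a|²+|b|², with a, b the |↑⟩, |↓⟩ amplitudes.
= (9 - 1)/10 = 8/10.
⟨S_z⟩ = (ħ/2)·⟨σ_z⟩.

0.800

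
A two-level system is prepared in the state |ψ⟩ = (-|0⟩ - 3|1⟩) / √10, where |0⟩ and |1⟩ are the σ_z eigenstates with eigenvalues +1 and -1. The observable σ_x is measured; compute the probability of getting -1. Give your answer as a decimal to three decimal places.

|-x⟩ = (|0⟩ - |1⟩)/√2, so ⟨-x|ψ⟩ = (2) / (√2·√10).
P = |2|² / 20 = 4/20.

0.200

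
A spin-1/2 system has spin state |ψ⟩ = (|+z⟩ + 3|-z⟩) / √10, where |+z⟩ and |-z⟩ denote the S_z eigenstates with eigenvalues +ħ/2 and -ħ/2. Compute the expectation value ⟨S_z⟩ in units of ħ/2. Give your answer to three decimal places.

⟨σ_z⟩ = |a|² - |b|² divided by |a|²+|b|², with a, b the |+z⟩, |-z⟩ amplitudes.
= (1 - 9)/10 = -8/10.
⟨S_z⟩ = (ħ/2)·⟨σ_z⟩.

-0.800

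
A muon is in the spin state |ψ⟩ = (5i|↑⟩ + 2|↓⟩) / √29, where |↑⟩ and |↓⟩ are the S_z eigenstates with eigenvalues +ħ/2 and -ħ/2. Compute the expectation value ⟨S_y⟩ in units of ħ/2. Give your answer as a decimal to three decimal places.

-0.690

⟨σ_y⟩ = 2 Im(a* b)/(|a|²+|b|²) with a = 5i, b = 2.
a* b = -10i, so ⟨σ_y⟩ = -20/29.
⟨S_y⟩ = (ħ/2)·⟨σ_y⟩.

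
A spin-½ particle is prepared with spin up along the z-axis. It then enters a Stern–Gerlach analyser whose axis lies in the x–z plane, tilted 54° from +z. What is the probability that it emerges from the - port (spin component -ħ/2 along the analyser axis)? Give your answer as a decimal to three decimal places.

For spin-½, the probability of finding spin-up along an axis at angle θ to the initial spin direction is cos²(θ/2); spin-down is sin²(θ/2).
θ = 54°, so P = sin²(27°) ≈ 0.206.

0.206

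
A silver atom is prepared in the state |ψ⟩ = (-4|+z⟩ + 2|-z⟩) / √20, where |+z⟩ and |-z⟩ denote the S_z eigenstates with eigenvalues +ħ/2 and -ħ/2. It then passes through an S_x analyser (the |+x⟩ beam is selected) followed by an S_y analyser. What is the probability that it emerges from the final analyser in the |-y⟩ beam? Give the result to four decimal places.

First analyser (S_x): P(|+x⟩) = |⟨+x|ψ⟩|² = 4/40.
After stage 1 the state is |+x⟩; P(|-y⟩) = |⟨-y|+x⟩|² = 1/2.
Joint probability = 4/40 × 1/2 = 0.0500.

0.0500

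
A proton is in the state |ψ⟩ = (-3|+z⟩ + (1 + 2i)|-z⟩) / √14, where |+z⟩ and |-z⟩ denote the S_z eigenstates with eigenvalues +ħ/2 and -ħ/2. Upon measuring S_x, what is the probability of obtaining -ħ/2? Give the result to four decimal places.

0.7143

|-x⟩ = (|+z⟩ - |-z⟩)/√2, so ⟨-x|ψ⟩ = (-4 - 2i) / (√2·√14).
P = |-4 - 2i|² / 28 = 20/28.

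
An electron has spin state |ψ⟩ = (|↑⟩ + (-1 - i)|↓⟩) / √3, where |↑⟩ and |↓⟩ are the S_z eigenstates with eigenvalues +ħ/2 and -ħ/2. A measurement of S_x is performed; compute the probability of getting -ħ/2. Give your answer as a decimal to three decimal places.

|-x⟩ = (|↑⟩ - |↓⟩)/√2, so ⟨-x|ψ⟩ = (2 + i) / (√2·√3).
P = |2 + i|² / 6 = 5/6.

0.833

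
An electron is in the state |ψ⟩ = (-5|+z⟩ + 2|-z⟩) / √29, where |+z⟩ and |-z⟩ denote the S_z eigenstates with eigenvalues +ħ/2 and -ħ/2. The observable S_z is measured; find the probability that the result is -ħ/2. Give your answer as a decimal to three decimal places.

The -ħ/2 outcome corresponds to |-z⟩. Its amplitude in |ψ⟩ is 2/√29.
P = |2|² / 29 = 4/29.

0.138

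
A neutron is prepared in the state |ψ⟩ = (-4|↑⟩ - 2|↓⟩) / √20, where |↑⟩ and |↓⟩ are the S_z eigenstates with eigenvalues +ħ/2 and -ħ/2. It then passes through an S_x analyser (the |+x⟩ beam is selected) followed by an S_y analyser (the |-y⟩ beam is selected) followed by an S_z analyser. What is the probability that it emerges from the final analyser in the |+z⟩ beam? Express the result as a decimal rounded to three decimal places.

0.225

First analyser (S_x): P(|+x⟩) = |⟨+x|ψ⟩|² = 36/40.
After stage 1 the state is |+x⟩; P(|-y⟩) = |⟨-y|+x⟩|² = 1/2.
After stage 2 the state is |-y⟩; P(|+z⟩) = |⟨+z|-y⟩|² = 1/2.
Joint probability = 36/40 × 1/2 × 1/2 = 0.225.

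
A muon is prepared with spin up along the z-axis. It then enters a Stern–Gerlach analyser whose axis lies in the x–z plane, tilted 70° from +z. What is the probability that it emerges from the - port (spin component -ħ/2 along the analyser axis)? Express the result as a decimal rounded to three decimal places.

For spin-½, the probability of finding spin-up along an axis at angle θ to the initial spin direction is cos²(θ/2); spin-down is sin²(θ/2).
θ = 70°, so P = sin²(35°) ≈ 0.329.

0.329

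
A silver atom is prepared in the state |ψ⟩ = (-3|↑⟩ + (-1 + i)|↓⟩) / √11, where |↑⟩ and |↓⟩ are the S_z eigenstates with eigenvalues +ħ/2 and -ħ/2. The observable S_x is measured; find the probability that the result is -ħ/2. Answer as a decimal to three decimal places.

0.227

|-x⟩ = (|↑⟩ - |↓⟩)/√2, so ⟨-x|ψ⟩ = (-2 - i) / (√2·√11).
P = |-2 - i|² / 22 = 5/22.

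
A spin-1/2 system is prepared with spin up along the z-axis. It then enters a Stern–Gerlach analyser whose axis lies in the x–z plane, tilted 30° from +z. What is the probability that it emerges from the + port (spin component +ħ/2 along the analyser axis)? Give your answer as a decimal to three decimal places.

For spin-½, the probability of finding spin-up along an axis at angle θ to the initial spin direction is cos²(θ/2); spin-down is sin²(θ/2).
θ = 30°, so P = cos²(15°) ≈ 0.933.

0.933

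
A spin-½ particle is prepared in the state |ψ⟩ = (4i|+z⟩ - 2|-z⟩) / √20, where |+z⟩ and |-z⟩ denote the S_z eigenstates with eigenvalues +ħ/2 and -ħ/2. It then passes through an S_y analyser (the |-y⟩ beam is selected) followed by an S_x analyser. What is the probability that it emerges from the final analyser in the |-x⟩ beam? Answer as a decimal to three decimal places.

0.050

First analyser (S_y): P(|-y⟩) = |⟨-y|ψ⟩|² = 4/40.
After stage 1 the state is |-y⟩; P(|-x⟩) = |⟨-x|-y⟩|² = 1/2.
Joint probability = 4/40 × 1/2 = 0.050.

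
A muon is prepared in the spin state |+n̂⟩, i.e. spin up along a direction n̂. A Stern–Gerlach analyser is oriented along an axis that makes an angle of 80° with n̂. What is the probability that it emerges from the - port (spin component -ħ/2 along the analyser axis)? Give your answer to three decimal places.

0.413

For spin-½, the probability of finding spin-up along an axis at angle θ to the initial spin direction is cos²(θ/2); spin-down is sin²(θ/2).
θ = 80°, so P = sin²(40°) ≈ 0.413.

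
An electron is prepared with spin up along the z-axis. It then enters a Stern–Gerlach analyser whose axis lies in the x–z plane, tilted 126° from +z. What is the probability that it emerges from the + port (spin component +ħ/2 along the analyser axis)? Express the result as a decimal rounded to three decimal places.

0.206

For spin-½, the probability of finding spin-up along an axis at angle θ to the initial spin direction is cos²(θ/2); spin-down is sin²(θ/2).
θ = 126°, so P = cos²(63°) ≈ 0.206.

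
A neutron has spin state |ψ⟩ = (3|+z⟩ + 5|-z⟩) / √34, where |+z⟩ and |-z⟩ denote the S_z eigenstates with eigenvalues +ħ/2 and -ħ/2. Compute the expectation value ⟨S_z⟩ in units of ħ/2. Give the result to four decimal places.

-0.4706

⟨σ_z⟩ = |a|² - |b|² divided by |a|²+|b|², with a, b the |+z⟩, |-z⟩ amplitudes.
= (9 - 25)/34 = -16/34.
⟨S_z⟩ = (ħ/2)·⟨σ_z⟩.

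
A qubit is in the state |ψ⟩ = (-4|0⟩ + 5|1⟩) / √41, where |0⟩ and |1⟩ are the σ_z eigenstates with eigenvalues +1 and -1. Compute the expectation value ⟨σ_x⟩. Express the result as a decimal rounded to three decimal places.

-0.976

⟨σ_x⟩ = 2 Re(a* b)/(|a|²+|b|²) with a = -4, b = 5.
a* b = -20, so ⟨σ_x⟩ = -40/41.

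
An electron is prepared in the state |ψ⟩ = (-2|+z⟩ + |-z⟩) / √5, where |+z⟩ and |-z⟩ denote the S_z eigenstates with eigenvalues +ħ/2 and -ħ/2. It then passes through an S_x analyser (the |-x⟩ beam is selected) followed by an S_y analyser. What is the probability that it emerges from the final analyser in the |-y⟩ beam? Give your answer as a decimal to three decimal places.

First analyser (S_x): P(|-x⟩) = |⟨-x|ψ⟩|² = 9/10.
After stage 1 the state is |-x⟩; P(|-y⟩) = |⟨-y|-x⟩|² = 1/2.
Joint probability = 9/10 × 1/2 = 0.450.

0.450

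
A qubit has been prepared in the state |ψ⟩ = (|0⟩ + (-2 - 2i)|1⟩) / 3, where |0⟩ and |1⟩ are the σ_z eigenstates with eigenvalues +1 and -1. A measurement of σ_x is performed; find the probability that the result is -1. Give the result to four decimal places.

0.7222

|-x⟩ = (|0⟩ - |1⟩)/√2, so ⟨-x|ψ⟩ = (3 + 2i) / (√2·3).
P = |3 + 2i|² / 18 = 13/18.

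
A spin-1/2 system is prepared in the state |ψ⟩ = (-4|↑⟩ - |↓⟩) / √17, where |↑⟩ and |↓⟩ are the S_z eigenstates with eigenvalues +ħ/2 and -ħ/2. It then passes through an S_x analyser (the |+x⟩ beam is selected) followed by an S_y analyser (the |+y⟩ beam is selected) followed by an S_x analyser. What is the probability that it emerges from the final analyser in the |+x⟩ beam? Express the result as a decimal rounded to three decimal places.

0.184

First analyser (S_x): P(|+x⟩) = |⟨+x|ψ⟩|² = 25/34.
After stage 1 the state is |+x⟩; P(|+y⟩) = |⟨+y|+x⟩|² = 1/2.
After stage 2 the state is |+y⟩; P(|+x⟩) = |⟨+x|+y⟩|² = 1/2.
Joint probability = 25/34 × 1/2 × 1/2 = 0.184.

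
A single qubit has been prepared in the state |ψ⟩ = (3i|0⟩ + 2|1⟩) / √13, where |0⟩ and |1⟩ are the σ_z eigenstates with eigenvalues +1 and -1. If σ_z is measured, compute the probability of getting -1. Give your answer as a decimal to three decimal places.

0.308

The -1 outcome corresponds to |1⟩. Its amplitude in |ψ⟩ is 2/√13.
P = |2|² / 13 = 4/13.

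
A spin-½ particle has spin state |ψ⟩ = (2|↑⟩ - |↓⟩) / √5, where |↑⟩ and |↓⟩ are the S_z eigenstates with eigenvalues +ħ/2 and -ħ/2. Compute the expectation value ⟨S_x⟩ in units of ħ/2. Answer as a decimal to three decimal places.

-0.800

⟨σ_x⟩ = 2 Re(a* b)/(|a|²+|b|²) with a = 2, b = -1.
a* b = -2, so ⟨σ_x⟩ = -4/5.
⟨S_x⟩ = (ħ/2)·⟨σ_x⟩.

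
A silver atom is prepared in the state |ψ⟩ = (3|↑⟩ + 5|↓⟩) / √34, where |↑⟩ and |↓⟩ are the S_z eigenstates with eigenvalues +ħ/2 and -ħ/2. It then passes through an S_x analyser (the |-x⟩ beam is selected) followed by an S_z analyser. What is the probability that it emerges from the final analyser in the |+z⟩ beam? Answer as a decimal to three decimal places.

0.029

First analyser (S_x): P(|-x⟩) = |⟨-x|ψ⟩|² = 4/68.
After stage 1 the state is |-x⟩; P(|+z⟩) = |⟨+z|-x⟩|² = 1/2.
Joint probability = 4/68 × 1/2 = 0.029.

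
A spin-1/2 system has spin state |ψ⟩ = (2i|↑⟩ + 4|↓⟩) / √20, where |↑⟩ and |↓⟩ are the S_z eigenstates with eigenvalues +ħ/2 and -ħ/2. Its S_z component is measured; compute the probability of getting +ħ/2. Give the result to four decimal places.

0.2000

The +ħ/2 outcome corresponds to |↑⟩. Its amplitude in |ψ⟩ is 2i/√20.
P = |2i|² / 20 = 4/20.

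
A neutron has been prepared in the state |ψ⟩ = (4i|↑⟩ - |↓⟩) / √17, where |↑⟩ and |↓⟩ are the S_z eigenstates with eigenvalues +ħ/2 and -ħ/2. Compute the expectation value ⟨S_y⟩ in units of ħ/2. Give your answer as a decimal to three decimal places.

⟨σ_y⟩ = 2 Im(a* b)/(|a|²+|b|²) with a = 4i, b = -1.
a* b = 4i, so ⟨σ_y⟩ = 8/17.
⟨S_y⟩ = (ħ/2)·⟨σ_y⟩.

0.471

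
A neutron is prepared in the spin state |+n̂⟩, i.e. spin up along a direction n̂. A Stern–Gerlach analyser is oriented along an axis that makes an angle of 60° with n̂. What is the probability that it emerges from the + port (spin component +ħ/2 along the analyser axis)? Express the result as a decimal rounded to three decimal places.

0.750

For spin-½, the probability of finding spin-up along an axis at angle θ to the initial spin direction is cos²(θ/2); spin-down is sin²(θ/2).
θ = 60°, so P = cos²(30°) ≈ 0.750.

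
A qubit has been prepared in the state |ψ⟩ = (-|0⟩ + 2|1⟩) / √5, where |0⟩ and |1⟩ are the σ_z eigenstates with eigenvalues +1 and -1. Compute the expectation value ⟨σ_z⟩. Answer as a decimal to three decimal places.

-0.600

⟨σ_z⟩ = |a|² - |b|² divided by |a|²+|b|², with a, b the |0⟩, |1⟩ amplitudes.
= (1 - 4)/5 = -3/5.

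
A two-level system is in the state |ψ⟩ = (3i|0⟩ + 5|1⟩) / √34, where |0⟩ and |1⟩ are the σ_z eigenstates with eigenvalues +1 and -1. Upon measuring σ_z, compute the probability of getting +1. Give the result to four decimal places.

The +1 outcome corresponds to |0⟩. Its amplitude in |ψ⟩ is 3i/√34.
P = |3i|² / 34 = 9/34.

0.2647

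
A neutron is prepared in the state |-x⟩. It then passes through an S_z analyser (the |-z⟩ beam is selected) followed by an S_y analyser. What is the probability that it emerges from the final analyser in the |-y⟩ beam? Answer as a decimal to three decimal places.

0.250

First analyser (S_z): from |-x⟩, P(|-z⟩) = 1/2.
After stage 1 the state is |-z⟩; P(|-y⟩) = |⟨-y|-z⟩|² = 1/2.
Joint probability = 1/2 × 1/2 = 0.250.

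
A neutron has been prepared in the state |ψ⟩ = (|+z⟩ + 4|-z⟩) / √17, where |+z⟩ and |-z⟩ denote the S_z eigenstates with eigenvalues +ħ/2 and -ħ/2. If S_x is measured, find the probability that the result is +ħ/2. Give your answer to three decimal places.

0.735

|+x⟩ = (|+z⟩ + |-z⟩)/√2, so ⟨+x|ψ⟩ = (5) / (√2·√17).
P = |5|² / 34 = 25/34.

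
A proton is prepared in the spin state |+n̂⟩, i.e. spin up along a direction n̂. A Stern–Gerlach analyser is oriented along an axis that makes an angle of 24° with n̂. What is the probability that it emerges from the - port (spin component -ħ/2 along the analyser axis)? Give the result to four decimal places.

0.0432

For spin-½, the probability of finding spin-up along an axis at angle θ to the initial spin direction is cos²(θ/2); spin-down is sin²(θ/2).
θ = 24°, so P = sin²(12°) ≈ 0.0432.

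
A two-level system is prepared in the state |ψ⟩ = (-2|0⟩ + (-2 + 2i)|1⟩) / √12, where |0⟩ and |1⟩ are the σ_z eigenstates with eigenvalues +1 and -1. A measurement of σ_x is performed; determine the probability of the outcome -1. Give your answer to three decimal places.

0.167

|-x⟩ = (|0⟩ - |1⟩)/√2, so ⟨-x|ψ⟩ = (-2i) / (√2·√12).
P = |-2i|² / 24 = 4/24.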